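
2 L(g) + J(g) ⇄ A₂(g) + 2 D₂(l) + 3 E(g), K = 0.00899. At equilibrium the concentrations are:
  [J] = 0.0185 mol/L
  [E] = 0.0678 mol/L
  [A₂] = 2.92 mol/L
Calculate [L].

(D₂ is a pure liquid — omitted from K.)
At equilibrium, K = [A₂]·[E]³ / ([L]²·[J]) = 0.00899.
(2.92)·(0.0678)³ / (([L])²·(0.0185)) = 0.00899
[L]² = 5.47 ⇒ [L] = 2.34 mol/L

[L] = 2.34 mol/L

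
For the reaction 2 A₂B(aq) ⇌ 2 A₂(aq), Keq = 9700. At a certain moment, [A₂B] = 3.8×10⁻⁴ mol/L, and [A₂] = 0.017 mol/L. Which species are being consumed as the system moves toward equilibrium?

A₂B (reactants)

Q = [A₂]² / [A₂B]² = (0.017)² / (3.8×10⁻⁴)² = 2000
Q = 2000 < Keq = 9700: net forward reaction.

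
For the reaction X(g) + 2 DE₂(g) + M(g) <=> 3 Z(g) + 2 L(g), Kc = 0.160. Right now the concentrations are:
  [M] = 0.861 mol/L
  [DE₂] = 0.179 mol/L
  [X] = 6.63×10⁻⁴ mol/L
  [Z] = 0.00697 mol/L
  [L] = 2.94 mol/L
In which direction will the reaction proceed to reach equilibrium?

at equilibrium

Qc = [Z]³·[L]² / ([X]·[DE₂]²·[M]) = (0.00697)³·(2.94)² / ((6.63×10⁻⁴)·(0.179)²·(0.861)) = 0.160
Qc = 0.160 = Kc, so the system is already at equilibrium.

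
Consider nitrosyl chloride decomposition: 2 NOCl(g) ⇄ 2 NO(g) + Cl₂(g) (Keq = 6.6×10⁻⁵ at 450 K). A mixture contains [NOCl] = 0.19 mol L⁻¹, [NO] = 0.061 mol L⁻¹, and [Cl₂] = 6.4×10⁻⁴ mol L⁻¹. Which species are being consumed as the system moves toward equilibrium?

none (at equilibrium)

Q = [NO]²·[Cl₂] / [NOCl]² = (0.061)²·(6.4×10⁻⁴) / (0.19)² = 6.6×10⁻⁵
Q = 6.6×10⁻⁵ = Keq; the system is at equilibrium.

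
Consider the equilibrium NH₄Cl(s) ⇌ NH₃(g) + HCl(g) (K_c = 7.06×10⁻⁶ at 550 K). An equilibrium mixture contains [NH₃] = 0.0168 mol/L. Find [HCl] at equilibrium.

[HCl] = 4.20×10⁻⁴ mol/L

(NH₄Cl is a pure solid — omitted from K_c.)
At equilibrium, K_c = [NH₃]·[HCl] = 7.06×10⁻⁶.
(0.0168)·([HCl]) = 7.06×10⁻⁶
[HCl] = 4.20×10⁻⁴ mol/L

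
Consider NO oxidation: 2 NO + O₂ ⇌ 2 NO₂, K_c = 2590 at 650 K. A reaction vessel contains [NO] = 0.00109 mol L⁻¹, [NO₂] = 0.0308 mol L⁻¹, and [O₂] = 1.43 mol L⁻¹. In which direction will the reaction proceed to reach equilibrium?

to the right

Q_c = [NO₂]² / ([NO]²·[O₂]) = (0.0308)² / ((0.00109)²·(1.43)) = 558
Q_c = 558 < K_c = 2590, so the forward reaction proceeds.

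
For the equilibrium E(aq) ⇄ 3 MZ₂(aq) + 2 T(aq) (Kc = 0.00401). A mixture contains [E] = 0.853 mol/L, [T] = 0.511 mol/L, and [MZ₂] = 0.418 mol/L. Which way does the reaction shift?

reverse (toward reactants)

Qc = [MZ₂]³·[T]² / [E] = (0.418)³·(0.511)² / (0.853) = 0.0224
Qc = 0.0224 > Kc = 0.00401, so the reverse reaction proceeds.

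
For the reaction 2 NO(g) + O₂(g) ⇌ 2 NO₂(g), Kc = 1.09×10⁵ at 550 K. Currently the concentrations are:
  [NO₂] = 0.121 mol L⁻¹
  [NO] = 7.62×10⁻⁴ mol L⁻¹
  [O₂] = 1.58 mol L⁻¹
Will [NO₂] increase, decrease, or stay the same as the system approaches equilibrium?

increase

Qc = [NO₂]² / ([NO]²·[O₂]) = (0.121)² / ((7.62×10⁻⁴)²·(1.58)) = 16000
Qc = 16000 < Kc = 1.09×10⁵: net forward reaction.
NO₂ is a product, so it increases.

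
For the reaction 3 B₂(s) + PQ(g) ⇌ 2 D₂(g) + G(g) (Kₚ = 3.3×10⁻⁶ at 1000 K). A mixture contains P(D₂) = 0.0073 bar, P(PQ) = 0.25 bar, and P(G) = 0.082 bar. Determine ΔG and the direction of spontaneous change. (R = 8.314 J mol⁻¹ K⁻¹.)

(B₂ is a pure solid — omitted from Qₚ.)
Qₚ = P(D₂)²·P(G) / P(PQ) = (0.0073)²·(0.082) / (0.25) = 1.75×10⁻⁵
ΔG = RT ln(Qₚ/Kₚ) = (8.314 J mol⁻¹ K⁻¹)(1000 K) × ln(1.75×10⁻⁵/3.3×10⁻⁶)
   = (8.314 kJ/mol)(1.668) = 13.9 kJ/mol
ΔG > 0, so the forward reaction is non-spontaneous (proceeds in reverse).

ΔG = 13.9 kJ/mol; the forward reaction is non-spontaneous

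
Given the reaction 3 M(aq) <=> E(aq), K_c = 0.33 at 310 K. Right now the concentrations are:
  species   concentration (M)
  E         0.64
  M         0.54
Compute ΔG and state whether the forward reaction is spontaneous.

ΔG = 6.47 kJ/mol; the forward reaction is non-spontaneous

Q_c = [E] / [M]³ = (0.64) / (0.54)³ = 4.06
ΔG = RT ln(Q_c/K_c) = (8.314 J mol⁻¹ K⁻¹)(310 K) × ln(4.06/0.33)
   = (2.577 kJ/mol)(2.510) = 6.47 kJ/mol
ΔG > 0, so the forward reaction is non-spontaneous (proceeds in reverse).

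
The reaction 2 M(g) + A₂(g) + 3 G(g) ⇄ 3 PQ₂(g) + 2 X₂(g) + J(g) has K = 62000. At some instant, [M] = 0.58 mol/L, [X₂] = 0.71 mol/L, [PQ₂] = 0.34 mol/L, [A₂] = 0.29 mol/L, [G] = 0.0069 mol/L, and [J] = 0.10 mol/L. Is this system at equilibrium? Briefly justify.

Q = [PQ₂]³·[X₂]²·[J] / ([M]²·[A₂]·[G]³) = (0.34)³·(0.71)²·(0.10) / ((0.58)²·(0.29)·(0.0069)³) = 62000
Q = 62000 = K; the system is at equilibrium.

yes, at equilibrium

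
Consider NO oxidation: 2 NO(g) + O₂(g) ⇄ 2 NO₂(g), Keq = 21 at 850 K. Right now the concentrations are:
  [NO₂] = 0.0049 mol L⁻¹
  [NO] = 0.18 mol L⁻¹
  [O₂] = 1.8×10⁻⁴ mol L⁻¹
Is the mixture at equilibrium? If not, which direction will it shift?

Q = [NO₂]² / ([NO]²·[O₂]) = (0.0049)² / ((0.18)²·(1.8×10⁻⁴)) = 4.1
Q = 4.1 < Keq = 21: net forward reaction.

no; Q < K, reaction proceeds forward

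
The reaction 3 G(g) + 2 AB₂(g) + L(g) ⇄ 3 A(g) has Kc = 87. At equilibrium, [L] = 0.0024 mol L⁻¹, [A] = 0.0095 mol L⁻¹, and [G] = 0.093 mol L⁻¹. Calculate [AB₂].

[AB₂] = 0.071 mol L⁻¹

At equilibrium, Kc = [A]³ / ([G]³·[AB₂]²·[L]) = 87.
(0.0095)³ / ((0.093)³·([AB₂])²·(0.0024)) = 87
[AB₂]² = 0.00510 ⇒ [AB₂] = 0.071 mol L⁻¹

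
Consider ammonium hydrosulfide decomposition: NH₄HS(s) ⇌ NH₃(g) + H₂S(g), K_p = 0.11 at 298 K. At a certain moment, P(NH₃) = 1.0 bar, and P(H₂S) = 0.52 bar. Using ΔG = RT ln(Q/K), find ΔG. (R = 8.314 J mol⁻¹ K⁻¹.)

(NH₄HS is a pure solid — omitted from Q_p.)
Q_p = P(NH₃)·P(H₂S) = (1.0)·(0.52) = 0.520
ΔG = RT ln(Q_p/K_p) = (8.314 J mol⁻¹ K⁻¹)(298 K) × ln(0.520/0.11)
   = (2.478 kJ/mol)(1.553) = 3.85 kJ/mol
ΔG > 0, so the forward reaction is non-spontaneous (proceeds in reverse).

ΔG = 3.85 kJ/mol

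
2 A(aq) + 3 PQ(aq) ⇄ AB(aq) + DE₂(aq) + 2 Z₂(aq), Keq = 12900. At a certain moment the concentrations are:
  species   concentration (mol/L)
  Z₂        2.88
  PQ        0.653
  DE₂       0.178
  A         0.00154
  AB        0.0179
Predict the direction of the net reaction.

Q = [AB]·[DE₂]·[Z₂]² / ([A]²·[PQ]³) = (0.0179)·(0.178)·(2.88)² / ((0.00154)²·(0.653)³) = 40000
Q = 40000 > Keq = 12900, so the reverse reaction proceeds.

reverse (toward reactants)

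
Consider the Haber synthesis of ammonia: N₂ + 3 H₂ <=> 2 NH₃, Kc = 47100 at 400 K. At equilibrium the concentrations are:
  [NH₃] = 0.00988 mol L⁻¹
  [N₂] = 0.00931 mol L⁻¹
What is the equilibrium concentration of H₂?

At equilibrium, Kc = [NH₃]² / ([N₂]·[H₂]³) = 47100.
(0.00988)² / ((0.00931)·([H₂])³) = 47100
[H₂]³ = 2.23×10⁻⁷ ⇒ [H₂] = 0.00606 mol L⁻¹

[H₂] = 0.00606 mol L⁻¹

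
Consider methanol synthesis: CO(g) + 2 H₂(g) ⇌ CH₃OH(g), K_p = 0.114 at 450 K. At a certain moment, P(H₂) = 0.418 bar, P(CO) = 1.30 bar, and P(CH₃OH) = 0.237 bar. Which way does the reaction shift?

Q_p = P(CH₃OH) / (P(CO)·P(H₂)²) = (0.237) / ((1.30)·(0.418)²) = 1.04
Q_p = 1.04 > K_p = 0.114, so the reverse reaction proceeds.

reverse (toward reactants)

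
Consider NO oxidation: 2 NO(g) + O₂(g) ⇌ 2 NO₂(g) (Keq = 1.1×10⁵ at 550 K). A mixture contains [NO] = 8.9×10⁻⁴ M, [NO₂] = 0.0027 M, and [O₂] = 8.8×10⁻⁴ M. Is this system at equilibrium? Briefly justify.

no; Q < K, reaction proceeds forward

Q = [NO₂]² / ([NO]²·[O₂]) = (0.0027)² / ((8.9×10⁻⁴)²·(8.8×10⁻⁴)) = 10000
Q = 10000 < Keq = 1.1×10⁵: net forward reaction.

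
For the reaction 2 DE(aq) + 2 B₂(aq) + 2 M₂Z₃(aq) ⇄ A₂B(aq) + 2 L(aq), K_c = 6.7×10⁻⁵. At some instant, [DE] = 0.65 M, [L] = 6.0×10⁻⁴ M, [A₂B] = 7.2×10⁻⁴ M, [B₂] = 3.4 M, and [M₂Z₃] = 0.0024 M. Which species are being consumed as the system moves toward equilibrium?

Q_c = [A₂B]·[L]² / ([DE]²·[B₂]²·[M₂Z₃]²) = (7.2×10⁻⁴)·(6.0×10⁻⁴)² / ((0.65)²·(3.4)²·(0.0024)²) = 9.2×10⁻⁶
Q_c = 9.2×10⁻⁶ < K_c = 6.7×10⁻⁵: net forward reaction.

DE, B₂, M₂Z₃ (reactants)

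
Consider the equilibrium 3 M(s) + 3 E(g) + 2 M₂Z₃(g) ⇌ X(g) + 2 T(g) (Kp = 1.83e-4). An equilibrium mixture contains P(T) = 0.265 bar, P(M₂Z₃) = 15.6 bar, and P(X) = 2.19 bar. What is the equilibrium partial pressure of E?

(M is a pure solid — omitted from Kp.)
At equilibrium, Kp = P(X)·P(T)² / (P(E)³·P(M₂Z₃)²) = 1.83e-4.
(2.19)·(0.265)² / ((P(E))³·(15.6)²) = 1.83e-4
P(E)³ = 3.45 ⇒ P(E) = 1.51 bar

P(E) = 1.51 bar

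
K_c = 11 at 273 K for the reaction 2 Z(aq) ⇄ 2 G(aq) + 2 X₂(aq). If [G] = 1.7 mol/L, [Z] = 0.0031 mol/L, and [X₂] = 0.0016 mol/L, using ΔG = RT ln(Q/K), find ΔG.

ΔG = -6.04 kJ/mol

Q_c = [G]²·[X₂]² / [Z]² = (1.7)²·(0.0016)² / (0.0031)² = 0.770
ΔG = RT ln(Q_c/K_c) = (8.314 J mol⁻¹ K⁻¹)(273 K) × ln(0.770/11)
   = (2.270 kJ/mol)(-2.659) = -6.04 kJ/mol
ΔG < 0, so the forward reaction is spontaneous (proceeds forward).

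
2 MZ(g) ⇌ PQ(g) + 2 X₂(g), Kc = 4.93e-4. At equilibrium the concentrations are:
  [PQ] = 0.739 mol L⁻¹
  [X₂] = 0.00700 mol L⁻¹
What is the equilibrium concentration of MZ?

[MZ] = 0.271 mol L⁻¹

At equilibrium, Kc = [PQ]·[X₂]² / [MZ]² = 4.93e-4.
(0.739)·(0.00700)² / ([MZ])² = 4.93e-4
[MZ]² = 0.0735 ⇒ [MZ] = 0.271 mol L⁻¹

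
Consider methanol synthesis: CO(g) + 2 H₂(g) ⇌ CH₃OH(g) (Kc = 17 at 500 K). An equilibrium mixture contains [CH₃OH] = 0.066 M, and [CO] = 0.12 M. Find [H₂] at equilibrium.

[H₂] = 0.18 M

At equilibrium, Kc = [CH₃OH] / ([CO]·[H₂]²) = 17.
(0.066) / ((0.12)·([H₂])²) = 17
[H₂]² = 0.0324 ⇒ [H₂] = 0.18 M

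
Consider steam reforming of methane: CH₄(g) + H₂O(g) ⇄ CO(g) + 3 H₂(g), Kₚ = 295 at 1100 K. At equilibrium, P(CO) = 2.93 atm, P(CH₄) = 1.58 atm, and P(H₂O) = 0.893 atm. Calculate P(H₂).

P(H₂) = 5.22 atm

At equilibrium, Kₚ = P(CO)·P(H₂)³ / (P(CH₄)·P(H₂O)) = 295.
(2.93)·(P(H₂))³ / ((1.58)·(0.893)) = 295
P(H₂)³ = 142 ⇒ P(H₂) = 5.22 atm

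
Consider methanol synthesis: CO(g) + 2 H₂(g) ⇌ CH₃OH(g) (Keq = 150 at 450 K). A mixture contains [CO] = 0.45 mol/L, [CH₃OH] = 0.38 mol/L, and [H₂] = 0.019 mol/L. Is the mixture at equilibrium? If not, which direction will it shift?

no; Q > K, reaction proceeds in reverse

Q = [CH₃OH] / ([CO]·[H₂]²) = (0.38) / ((0.45)·(0.019)²) = 2300
Q = 2300 > Keq = 150: net reverse reaction.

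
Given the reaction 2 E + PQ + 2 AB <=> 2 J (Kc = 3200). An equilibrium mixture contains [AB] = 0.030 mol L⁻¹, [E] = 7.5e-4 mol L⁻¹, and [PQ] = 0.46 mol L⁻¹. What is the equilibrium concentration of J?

[J] = 8.6e-4 mol L⁻¹

At equilibrium, Kc = [J]² / ([E]²·[PQ]·[AB]²) = 3200.
([J])² / ((7.5e-4)²·(0.46)·(0.030)²) = 3200
[J]² = 7.45e-7 ⇒ [J] = 8.6e-4 mol L⁻¹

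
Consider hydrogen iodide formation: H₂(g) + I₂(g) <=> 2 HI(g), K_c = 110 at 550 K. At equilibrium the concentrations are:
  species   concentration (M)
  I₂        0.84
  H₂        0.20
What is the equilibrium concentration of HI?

[HI] = 4.3 M

At equilibrium, K_c = [HI]² / ([H₂]·[I₂]) = 110.
([HI])² / ((0.20)·(0.84)) = 110
[HI]² = 18.5 ⇒ [HI] = 4.3 M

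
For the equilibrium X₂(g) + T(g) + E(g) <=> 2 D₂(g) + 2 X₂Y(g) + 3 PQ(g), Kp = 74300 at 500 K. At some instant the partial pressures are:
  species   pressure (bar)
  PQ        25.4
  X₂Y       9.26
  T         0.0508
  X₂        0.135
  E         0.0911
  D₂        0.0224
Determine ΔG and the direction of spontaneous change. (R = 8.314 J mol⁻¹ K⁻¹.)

ΔG = 11.3 kJ/mol; the forward reaction is non-spontaneous

Qp = P(D₂)²·P(X₂Y)²·P(PQ)³ / (P(X₂)·P(T)·P(E)) = (0.0224)²·(9.26)²·(25.4)³ / ((0.135)·(0.0508)·(0.0911)) = 1.13×10⁶
ΔG = RT ln(Qp/Kp) = (8.314 J mol⁻¹ K⁻¹)(500 K) × ln(1.13×10⁶/74300)
   = (4.157 kJ/mol)(2.722) = 11.3 kJ/mol
ΔG > 0, so the forward reaction is non-spontaneous (proceeds in reverse).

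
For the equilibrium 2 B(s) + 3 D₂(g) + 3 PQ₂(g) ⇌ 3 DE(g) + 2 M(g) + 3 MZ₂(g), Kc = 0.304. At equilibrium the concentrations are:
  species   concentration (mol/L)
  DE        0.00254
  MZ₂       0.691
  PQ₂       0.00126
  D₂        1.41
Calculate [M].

[M] = 0.562 mol/L

(B is a pure solid — omitted from Kc.)
At equilibrium, Kc = [DE]³·[M]²·[MZ₂]³ / ([D₂]³·[PQ₂]³) = 0.304.
(0.00254)³·([M])²·(0.691)³ / ((1.41)³·(0.00126)³) = 0.304
[M]² = 0.315 ⇒ [M] = 0.562 mol/L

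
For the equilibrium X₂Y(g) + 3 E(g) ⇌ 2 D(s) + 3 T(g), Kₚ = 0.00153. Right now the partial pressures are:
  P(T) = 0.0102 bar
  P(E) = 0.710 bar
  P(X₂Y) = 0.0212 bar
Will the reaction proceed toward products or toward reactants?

(D is a pure solid — omitted from Qₚ.)
Qₚ = P(T)³ / (P(X₂Y)·P(E)³) = (0.0102)³ / ((0.0212)·(0.710)³) = 1.40×10⁻⁴
Qₚ = 1.40×10⁻⁴ < Kₚ = 0.00153, so the forward reaction proceeds.

forward (toward products)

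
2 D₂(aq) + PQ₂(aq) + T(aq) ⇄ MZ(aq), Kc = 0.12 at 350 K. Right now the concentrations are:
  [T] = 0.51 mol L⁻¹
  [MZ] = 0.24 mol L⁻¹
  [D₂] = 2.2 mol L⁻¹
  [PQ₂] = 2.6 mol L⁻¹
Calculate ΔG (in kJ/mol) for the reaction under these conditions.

Qc = [MZ] / ([D₂]²·[PQ₂]·[T]) = (0.24) / ((2.2)²·(2.6)·(0.51)) = 0.0374
ΔG = RT ln(Qc/Kc) = (8.314 J mol⁻¹ K⁻¹)(350 K) × ln(0.0374/0.12)
   = (2.910 kJ/mol)(-1.166) = -3.39 kJ/mol
ΔG < 0, so the forward reaction is spontaneous (proceeds forward).

ΔG = -3.39 kJ/mol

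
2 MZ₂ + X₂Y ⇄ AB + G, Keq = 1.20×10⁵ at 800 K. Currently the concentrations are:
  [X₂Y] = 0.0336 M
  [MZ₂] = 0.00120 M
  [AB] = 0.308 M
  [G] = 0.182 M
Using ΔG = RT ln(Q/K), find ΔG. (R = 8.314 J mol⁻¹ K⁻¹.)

Q = [AB]·[G] / ([MZ₂]²·[X₂Y]) = (0.308)·(0.182) / ((0.00120)²·(0.0336)) = 1.16×10⁶
ΔG = RT ln(Q/Keq) = (8.314 J mol⁻¹ K⁻¹)(800 K) × ln(1.16×10⁶/1.20×10⁵)
   = (6.651 kJ/mol)(2.269) = 15.1 kJ/mol
ΔG > 0, so the forward reaction is non-spontaneous (proceeds in reverse).

ΔG = 15.1 kJ/mol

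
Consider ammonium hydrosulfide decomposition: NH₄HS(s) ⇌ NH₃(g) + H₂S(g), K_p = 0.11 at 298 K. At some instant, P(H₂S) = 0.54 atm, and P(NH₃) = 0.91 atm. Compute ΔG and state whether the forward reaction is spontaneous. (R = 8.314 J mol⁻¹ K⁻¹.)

ΔG = 3.71 kJ/mol; the forward reaction is non-spontaneous

(NH₄HS is a pure solid — omitted from Q_p.)
Q_p = P(NH₃)·P(H₂S) = (0.91)·(0.54) = 0.491
ΔG = RT ln(Q_p/K_p) = (8.314 J mol⁻¹ K⁻¹)(298 K) × ln(0.491/0.11)
   = (2.478 kJ/mol)(1.496) = 3.71 kJ/mol
ΔG > 0, so the forward reaction is non-spontaneous (proceeds in reverse).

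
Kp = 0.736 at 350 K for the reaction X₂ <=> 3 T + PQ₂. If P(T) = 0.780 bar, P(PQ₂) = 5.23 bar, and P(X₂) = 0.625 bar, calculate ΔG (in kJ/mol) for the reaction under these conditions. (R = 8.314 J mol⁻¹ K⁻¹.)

Qp = P(T)³·P(PQ₂) / P(X₂) = (0.780)³·(5.23) / (0.625) = 3.97
ΔG = RT ln(Qp/Kp) = (8.314 J mol⁻¹ K⁻¹)(350 K) × ln(3.97/0.736)
   = (2.910 kJ/mol)(1.685) = 4.90 kJ/mol
ΔG > 0, so the forward reaction is non-spontaneous (proceeds in reverse).

ΔG = 4.90 kJ/mol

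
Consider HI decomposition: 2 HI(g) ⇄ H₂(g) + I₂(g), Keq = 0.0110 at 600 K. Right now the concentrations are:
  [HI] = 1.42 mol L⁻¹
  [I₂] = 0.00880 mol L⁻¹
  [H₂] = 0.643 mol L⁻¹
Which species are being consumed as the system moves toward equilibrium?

Q = [H₂]·[I₂] / [HI]² = (0.643)·(0.00880) / (1.42)² = 0.00281
Q = 0.00281 < Keq = 0.0110: net forward reaction.

HI (reactants)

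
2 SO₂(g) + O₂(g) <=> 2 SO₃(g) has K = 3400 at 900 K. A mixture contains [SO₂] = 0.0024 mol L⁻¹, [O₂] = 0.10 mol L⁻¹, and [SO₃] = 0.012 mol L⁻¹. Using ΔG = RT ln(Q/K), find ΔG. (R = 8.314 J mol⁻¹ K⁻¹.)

ΔG = -19.5 kJ/mol

Q = [SO₃]² / ([SO₂]²·[O₂]) = (0.012)² / ((0.0024)²·(0.10)) = 250
ΔG = RT ln(Q/K) = (8.314 J mol⁻¹ K⁻¹)(900 K) × ln(250/3400)
   = (7.483 kJ/mol)(-2.610) = -19.5 kJ/mol
ΔG < 0, so the forward reaction is spontaneous (proceeds forward).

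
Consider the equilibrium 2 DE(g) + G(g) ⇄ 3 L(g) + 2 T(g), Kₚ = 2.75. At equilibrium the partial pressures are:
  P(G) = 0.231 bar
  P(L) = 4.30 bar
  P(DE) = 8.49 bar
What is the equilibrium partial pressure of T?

At equilibrium, Kₚ = P(L)³·P(T)² / (P(DE)²·P(G)) = 2.75.
(4.30)³·(P(T))² / ((8.49)²·(0.231)) = 2.75
P(T)² = 0.576 ⇒ P(T) = 0.759 bar

P(T) = 0.759 bar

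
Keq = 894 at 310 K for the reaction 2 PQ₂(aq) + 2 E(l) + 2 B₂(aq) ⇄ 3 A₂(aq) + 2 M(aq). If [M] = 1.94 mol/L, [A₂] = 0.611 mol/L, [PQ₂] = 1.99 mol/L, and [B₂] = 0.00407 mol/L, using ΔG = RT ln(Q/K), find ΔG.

(E is a pure liquid — omitted from Q.)
Q = [A₂]³·[M]² / ([PQ₂]²·[B₂]²) = (0.611)³·(1.94)² / ((1.99)²·(0.00407)²) = 13100
ΔG = RT ln(Q/Keq) = (8.314 J mol⁻¹ K⁻¹)(310 K) × ln(13100/894)
   = (2.577 kJ/mol)(2.685) = 6.92 kJ/mol
ΔG > 0, so the forward reaction is non-spontaneous (proceeds in reverse).

ΔG = 6.92 kJ/mol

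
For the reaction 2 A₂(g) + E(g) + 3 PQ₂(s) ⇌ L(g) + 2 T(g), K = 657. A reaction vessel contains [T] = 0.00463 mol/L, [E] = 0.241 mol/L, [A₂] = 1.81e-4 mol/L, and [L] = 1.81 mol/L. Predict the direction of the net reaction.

toward reactants

(PQ₂ is a pure solid — omitted from Q.)
Q = [L]·[T]² / ([A₂]²·[E]) = (1.81)·(0.00463)² / ((1.81e-4)²·(0.241)) = 4910
Q = 4910 > K = 657, so the reverse reaction proceeds.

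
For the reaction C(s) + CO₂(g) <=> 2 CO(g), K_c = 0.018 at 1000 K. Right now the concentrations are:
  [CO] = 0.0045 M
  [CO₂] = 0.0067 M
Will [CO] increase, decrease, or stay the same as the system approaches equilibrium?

(C is a pure solid — omitted from Q_c.)
Q_c = [CO]² / [CO₂] = (0.0045)² / (0.0067) = 0.0030
Q_c = 0.0030 < K_c = 0.018: net forward reaction.
CO is a product, so it increases.

increase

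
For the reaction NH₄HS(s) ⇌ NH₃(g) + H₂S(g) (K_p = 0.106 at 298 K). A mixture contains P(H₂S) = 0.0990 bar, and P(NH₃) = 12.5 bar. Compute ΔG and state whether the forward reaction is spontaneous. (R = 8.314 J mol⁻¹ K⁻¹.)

(NH₄HS is a pure solid — omitted from Q_p.)
Q_p = P(NH₃)·P(H₂S) = (12.5)·(0.0990) = 1.24
ΔG = RT ln(Q_p/K_p) = (8.314 J mol⁻¹ K⁻¹)(298 K) × ln(1.24/0.106)
   = (2.478 kJ/mol)(2.459) = 6.09 kJ/mol
ΔG > 0, so the forward reaction is non-spontaneous (proceeds in reverse).

ΔG = 6.09 kJ/mol; the forward reaction is non-spontaneous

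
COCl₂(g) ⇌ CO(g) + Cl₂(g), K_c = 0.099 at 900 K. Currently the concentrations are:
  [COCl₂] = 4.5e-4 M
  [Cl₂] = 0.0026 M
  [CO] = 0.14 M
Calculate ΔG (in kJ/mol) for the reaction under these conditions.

Q_c = [CO]·[Cl₂] / [COCl₂] = (0.14)·(0.0026) / (4.5e-4) = 0.809
ΔG = RT ln(Q_c/K_c) = (8.314 J mol⁻¹ K⁻¹)(900 K) × ln(0.809/0.099)
   = (7.483 kJ/mol)(2.101) = 15.7 kJ/mol
ΔG > 0, so the forward reaction is non-spontaneous (proceeds in reverse).

ΔG = 15.7 kJ/mol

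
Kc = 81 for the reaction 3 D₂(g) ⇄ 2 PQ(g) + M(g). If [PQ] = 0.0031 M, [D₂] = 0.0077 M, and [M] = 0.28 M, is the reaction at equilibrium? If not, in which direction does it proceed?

Qc = [PQ]²·[M] / [D₂]³ = (0.0031)²·(0.28) / (0.0077)³ = 5.9
Qc = 5.9 < Kc = 81, so the forward reaction proceeds.

forward (toward products)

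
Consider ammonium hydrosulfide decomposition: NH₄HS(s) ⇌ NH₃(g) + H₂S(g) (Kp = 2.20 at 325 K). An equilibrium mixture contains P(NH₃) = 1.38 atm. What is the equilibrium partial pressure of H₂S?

(NH₄HS is a pure solid — omitted from Kp.)
At equilibrium, Kp = P(NH₃)·P(H₂S) = 2.20.
(1.38)·(P(H₂S)) = 2.20
P(H₂S) = 1.59 atm

P(H₂S) = 1.59 atm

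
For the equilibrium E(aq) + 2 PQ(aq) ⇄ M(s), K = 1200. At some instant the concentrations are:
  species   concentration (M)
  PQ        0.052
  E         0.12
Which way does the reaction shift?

(M is a pure solid — omitted from Q.)
Q = 1 / ([E]·[PQ]²) = 1 / ((0.12)·(0.052)²) = 3100
Q = 3100 > K = 1200, so the reverse reaction proceeds.

reverse (toward reactants)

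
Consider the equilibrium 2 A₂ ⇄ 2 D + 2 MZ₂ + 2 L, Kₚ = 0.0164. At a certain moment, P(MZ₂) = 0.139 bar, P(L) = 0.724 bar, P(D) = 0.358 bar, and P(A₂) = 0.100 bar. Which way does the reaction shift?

reverse (toward reactants)

Qₚ = P(D)²·P(MZ₂)²·P(L)² / P(A₂)² = (0.358)²·(0.139)²·(0.724)² / (0.100)² = 0.130
Qₚ = 0.130 > Kₚ = 0.0164, so the reverse reaction proceeds.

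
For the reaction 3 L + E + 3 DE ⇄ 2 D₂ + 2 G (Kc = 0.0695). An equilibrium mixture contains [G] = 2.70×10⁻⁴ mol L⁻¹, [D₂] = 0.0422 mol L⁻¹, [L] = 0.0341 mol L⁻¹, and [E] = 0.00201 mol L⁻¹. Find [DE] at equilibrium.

At equilibrium, Kc = [D₂]²·[G]² / ([L]³·[E]·[DE]³) = 0.0695.
(0.0422)²·(2.70×10⁻⁴)² / ((0.0341)³·(0.00201)·([DE])³) = 0.0695
[DE]³ = 0.0234 ⇒ [DE] = 0.286 mol L⁻¹

[DE] = 0.286 mol L⁻¹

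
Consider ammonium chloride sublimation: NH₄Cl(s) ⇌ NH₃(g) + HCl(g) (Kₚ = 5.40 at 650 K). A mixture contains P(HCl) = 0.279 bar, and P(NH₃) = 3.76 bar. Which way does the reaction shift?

in the forward direction

(NH₄Cl is a pure solid — omitted from Qₚ.)
Qₚ = P(NH₃)·P(HCl) = (3.76)·(0.279) = 1.05
Qₚ = 1.05 < Kₚ = 5.40, so the forward reaction proceeds.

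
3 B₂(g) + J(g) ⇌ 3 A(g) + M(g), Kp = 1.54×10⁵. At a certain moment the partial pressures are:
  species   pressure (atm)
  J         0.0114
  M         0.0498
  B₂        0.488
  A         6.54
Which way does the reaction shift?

Qp = P(A)³·P(M) / (P(B₂)³·P(J)) = (6.54)³·(0.0498) / ((0.488)³·(0.0114)) = 10500
Qp = 10500 < Kp = 1.54×10⁵, so the forward reaction proceeds.

in the forward direction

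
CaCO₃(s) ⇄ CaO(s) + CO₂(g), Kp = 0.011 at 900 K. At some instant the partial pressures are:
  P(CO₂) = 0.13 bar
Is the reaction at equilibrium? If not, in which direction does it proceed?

reverse (toward reactants)

(CaCO₃, CaO are pure solids — omitted from Qp.)
Qp = P(CO₂) = 0.13
Qp = 0.13 > Kp = 0.011, so the reverse reaction proceeds.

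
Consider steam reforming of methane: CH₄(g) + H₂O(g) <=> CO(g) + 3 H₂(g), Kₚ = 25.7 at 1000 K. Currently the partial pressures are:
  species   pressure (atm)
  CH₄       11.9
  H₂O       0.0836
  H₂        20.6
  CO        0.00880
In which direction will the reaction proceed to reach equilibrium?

Qₚ = P(CO)·P(H₂)³ / (P(CH₄)·P(H₂O)) = (0.00880)·(20.6)³ / ((11.9)·(0.0836)) = 77.3
Qₚ = 77.3 > Kₚ = 25.7, so the reverse reaction proceeds.

to the left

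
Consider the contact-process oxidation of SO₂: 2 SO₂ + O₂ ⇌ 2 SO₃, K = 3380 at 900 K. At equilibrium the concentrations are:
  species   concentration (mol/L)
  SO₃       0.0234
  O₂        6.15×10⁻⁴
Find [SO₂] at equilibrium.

[SO₂] = 0.0162 mol/L

At equilibrium, K = [SO₃]² / ([SO₂]²·[O₂]) = 3380.
(0.0234)² / (([SO₂])²·(6.15×10⁻⁴)) = 3380
[SO₂]² = 2.63×10⁻⁴ ⇒ [SO₂] = 0.0162 mol/L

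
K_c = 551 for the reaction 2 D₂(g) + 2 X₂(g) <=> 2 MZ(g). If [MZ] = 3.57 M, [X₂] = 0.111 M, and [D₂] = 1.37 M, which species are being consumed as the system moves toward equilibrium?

none (at equilibrium)

Q_c = [MZ]² / ([D₂]²·[X₂]²) = (3.57)² / ((1.37)²·(0.111)²) = 551
Q_c = 551 = K_c; the system is at equilibrium.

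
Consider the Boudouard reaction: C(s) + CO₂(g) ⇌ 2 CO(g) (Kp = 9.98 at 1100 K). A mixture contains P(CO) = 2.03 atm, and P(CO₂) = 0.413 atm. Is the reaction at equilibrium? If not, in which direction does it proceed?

(C is a pure solid — omitted from Qp.)
Qp = P(CO)² / P(CO₂) = (2.03)² / (0.413) = 9.98
Qp = 9.98 = Kp, so the system is already at equilibrium.

no net change (already at equilibrium)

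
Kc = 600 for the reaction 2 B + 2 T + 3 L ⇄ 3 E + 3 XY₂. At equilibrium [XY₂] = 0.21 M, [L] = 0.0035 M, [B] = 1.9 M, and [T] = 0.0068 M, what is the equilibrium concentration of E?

At equilibrium, Kc = [E]³·[XY₂]³ / ([B]²·[T]²·[L]³) = 600.
([E])³·(0.21)³ / ((1.9)²·(0.0068)²·(0.0035)³) = 600
[E]³ = 4.64×10⁻⁷ ⇒ [E] = 0.0077 M

[E] = 0.0077 M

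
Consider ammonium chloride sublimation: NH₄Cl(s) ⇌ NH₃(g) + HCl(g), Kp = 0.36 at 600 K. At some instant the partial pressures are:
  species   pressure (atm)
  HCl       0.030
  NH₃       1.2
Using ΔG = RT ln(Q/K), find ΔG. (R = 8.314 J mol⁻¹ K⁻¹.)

(NH₄Cl is a pure solid — omitted from Qp.)
Qp = P(NH₃)·P(HCl) = (1.2)·(0.030) = 0.0360
ΔG = RT ln(Qp/Kp) = (8.314 J mol⁻¹ K⁻¹)(600 K) × ln(0.0360/0.36)
   = (4.988 kJ/mol)(-2.303) = -11.5 kJ/mol
ΔG < 0, so the forward reaction is spontaneous (proceeds forward).

ΔG = -11.5 kJ/mol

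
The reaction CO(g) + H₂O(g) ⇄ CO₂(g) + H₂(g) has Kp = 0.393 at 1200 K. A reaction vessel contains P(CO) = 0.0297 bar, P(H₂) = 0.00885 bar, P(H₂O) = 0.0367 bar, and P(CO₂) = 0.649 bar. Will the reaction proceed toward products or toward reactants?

Qp = P(CO₂)·P(H₂) / (P(CO)·P(H₂O)) = (0.649)·(0.00885) / ((0.0297)·(0.0367)) = 5.27
Qp = 5.27 > Kp = 0.393, so the reverse reaction proceeds.

reverse (toward reactants)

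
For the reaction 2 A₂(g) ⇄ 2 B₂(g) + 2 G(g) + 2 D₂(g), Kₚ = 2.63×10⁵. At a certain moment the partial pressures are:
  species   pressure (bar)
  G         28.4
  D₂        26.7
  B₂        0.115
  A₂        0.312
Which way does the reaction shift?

Qₚ = P(B₂)²·P(G)²·P(D₂)² / P(A₂)² = (0.115)²·(28.4)²·(26.7)² / (0.312)² = 78100
Qₚ = 78100 < Kₚ = 2.63×10⁵, so the forward reaction proceeds.

toward products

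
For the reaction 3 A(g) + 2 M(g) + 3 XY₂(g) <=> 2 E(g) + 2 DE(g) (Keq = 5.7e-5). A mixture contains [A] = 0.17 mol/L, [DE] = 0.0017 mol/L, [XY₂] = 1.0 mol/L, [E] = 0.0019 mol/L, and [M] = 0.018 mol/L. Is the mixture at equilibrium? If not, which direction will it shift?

Q = [E]²·[DE]² / ([A]³·[M]²·[XY₂]³) = (0.0019)²·(0.0017)² / ((0.17)³·(0.018)²·(1.0)³) = 6.6e-6
Q = 6.6e-6 < Keq = 5.7e-5: net forward reaction.

no; Q < K, reaction proceeds forward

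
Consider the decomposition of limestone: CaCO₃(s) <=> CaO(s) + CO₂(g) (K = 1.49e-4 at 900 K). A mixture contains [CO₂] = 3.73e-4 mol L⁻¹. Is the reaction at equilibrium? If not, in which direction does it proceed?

(CaCO₃, CaO are pure solids — omitted from Q.)
Q = [CO₂] = 3.73e-4
Q = 3.73e-4 > K = 1.49e-4, so the reverse reaction proceeds.

in the reverse direction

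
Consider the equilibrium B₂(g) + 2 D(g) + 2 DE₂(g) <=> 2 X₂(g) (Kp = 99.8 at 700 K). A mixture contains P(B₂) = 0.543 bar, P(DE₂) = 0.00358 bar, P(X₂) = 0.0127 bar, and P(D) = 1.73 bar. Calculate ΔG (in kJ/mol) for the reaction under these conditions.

ΔG = -14.9 kJ/mol

Qp = P(X₂)² / (P(B₂)·P(D)²·P(DE₂)²) = (0.0127)² / ((0.543)·(1.73)²·(0.00358)²) = 7.74
ΔG = RT ln(Qp/Kp) = (8.314 J mol⁻¹ K⁻¹)(700 K) × ln(7.74/99.8)
   = (5.820 kJ/mol)(-2.557) = -14.9 kJ/mol
ΔG < 0, so the forward reaction is spontaneous (proceeds forward).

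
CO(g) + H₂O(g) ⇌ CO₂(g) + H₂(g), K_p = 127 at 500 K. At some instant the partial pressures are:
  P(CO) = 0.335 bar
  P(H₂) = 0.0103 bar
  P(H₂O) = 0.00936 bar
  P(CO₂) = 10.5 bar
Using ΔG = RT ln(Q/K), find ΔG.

ΔG = -5.42 kJ/mol

Q_p = P(CO₂)·P(H₂) / (P(CO)·P(H₂O)) = (10.5)·(0.0103) / ((0.335)·(0.00936)) = 34.5
ΔG = RT ln(Q_p/K_p) = (8.314 J mol⁻¹ K⁻¹)(500 K) × ln(34.5/127)
   = (4.157 kJ/mol)(-1.303) = -5.42 kJ/mol
ΔG < 0, so the forward reaction is spontaneous (proceeds forward).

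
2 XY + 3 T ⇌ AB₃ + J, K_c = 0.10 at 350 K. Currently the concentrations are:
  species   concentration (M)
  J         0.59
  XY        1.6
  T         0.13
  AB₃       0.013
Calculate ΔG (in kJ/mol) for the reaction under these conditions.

Q_c = [AB₃]·[J] / ([XY]²·[T]³) = (0.013)·(0.59) / ((1.6)²·(0.13)³) = 1.36
ΔG = RT ln(Q_c/K_c) = (8.314 J mol⁻¹ K⁻¹)(350 K) × ln(1.36/0.10)
   = (2.910 kJ/mol)(2.610) = 7.60 kJ/mol
ΔG > 0, so the forward reaction is non-spontaneous (proceeds in reverse).

ΔG = 7.60 kJ/mol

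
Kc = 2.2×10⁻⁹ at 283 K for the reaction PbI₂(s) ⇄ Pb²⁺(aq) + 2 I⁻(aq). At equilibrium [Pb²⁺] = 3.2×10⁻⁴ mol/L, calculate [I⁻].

[I⁻] = 0.0026 mol/L

(PbI₂ is a pure solid — omitted from Kc.)
At equilibrium, Kc = [Pb²⁺]·[I⁻]² = 2.2×10⁻⁹.
(3.2×10⁻⁴)·([I⁻])² = 2.2×10⁻⁹
[I⁻]² = 6.88×10⁻⁶ ⇒ [I⁻] = 0.0026 mol/L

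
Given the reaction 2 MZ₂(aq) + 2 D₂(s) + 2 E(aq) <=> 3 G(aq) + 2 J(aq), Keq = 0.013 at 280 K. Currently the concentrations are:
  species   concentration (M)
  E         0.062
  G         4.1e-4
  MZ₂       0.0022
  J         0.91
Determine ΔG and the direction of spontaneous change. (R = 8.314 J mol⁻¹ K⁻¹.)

ΔG = -3.36 kJ/mol; the forward reaction is spontaneous

(D₂ is a pure solid — omitted from Q.)
Q = [G]³·[J]² / ([MZ₂]²·[E]²) = (4.1e-4)³·(0.91)² / ((0.0022)²·(0.062)²) = 0.00307
ΔG = RT ln(Q/Keq) = (8.314 J mol⁻¹ K⁻¹)(280 K) × ln(0.00307/0.013)
   = (2.328 kJ/mol)(-1.443) = -3.36 kJ/mol
ΔG < 0, so the forward reaction is spontaneous (proceeds forward).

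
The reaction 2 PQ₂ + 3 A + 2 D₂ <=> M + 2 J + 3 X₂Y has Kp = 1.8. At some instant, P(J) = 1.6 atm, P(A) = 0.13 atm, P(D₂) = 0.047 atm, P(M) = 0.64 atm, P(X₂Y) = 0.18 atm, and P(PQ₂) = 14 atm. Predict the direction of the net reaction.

Qp = P(M)·P(J)²·P(X₂Y)³ / (P(PQ₂)²·P(A)³·P(D₂)²) = (0.64)·(1.6)²·(0.18)³ / ((14)²·(0.13)³·(0.047)²) = 10
Qp = 10 > Kp = 1.8, so the reverse reaction proceeds.

in the reverse direction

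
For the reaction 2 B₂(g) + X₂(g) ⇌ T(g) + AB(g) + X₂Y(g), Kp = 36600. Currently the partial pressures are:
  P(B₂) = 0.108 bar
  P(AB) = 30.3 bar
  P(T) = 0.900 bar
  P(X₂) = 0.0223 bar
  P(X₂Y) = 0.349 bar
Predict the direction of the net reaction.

Qp = P(T)·P(AB)·P(X₂Y) / (P(B₂)²·P(X₂)) = (0.900)·(30.3)·(0.349) / ((0.108)²·(0.0223)) = 36600
Qp = 36600 = Kp, so the system is already at equilibrium.

at equilibrium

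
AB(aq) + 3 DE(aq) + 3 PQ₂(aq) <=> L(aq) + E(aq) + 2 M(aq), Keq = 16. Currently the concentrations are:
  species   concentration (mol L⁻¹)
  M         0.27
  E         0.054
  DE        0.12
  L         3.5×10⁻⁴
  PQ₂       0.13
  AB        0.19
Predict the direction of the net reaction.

in the forward direction

Q = [L]·[E]·[M]² / ([AB]·[DE]³·[PQ₂]³) = (3.5×10⁻⁴)·(0.054)·(0.27)² / ((0.19)·(0.12)³·(0.13)³) = 1.9
Q = 1.9 < Keq = 16, so the forward reaction proceeds.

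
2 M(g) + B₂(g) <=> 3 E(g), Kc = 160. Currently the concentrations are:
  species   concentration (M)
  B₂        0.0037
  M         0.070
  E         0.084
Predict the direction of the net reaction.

Qc = [E]³ / ([M]²·[B₂]) = (0.084)³ / ((0.070)²·(0.0037)) = 33
Qc = 33 < Kc = 160, so the forward reaction proceeds.

in the forward direction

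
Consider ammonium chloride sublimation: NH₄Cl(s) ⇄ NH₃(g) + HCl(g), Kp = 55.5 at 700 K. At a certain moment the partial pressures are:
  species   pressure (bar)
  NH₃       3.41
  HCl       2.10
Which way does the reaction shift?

in the forward direction

(NH₄Cl is a pure solid — omitted from Qp.)
Qp = P(NH₃)·P(HCl) = (3.41)·(2.10) = 7.16
Qp = 7.16 < Kp = 55.5, so the forward reaction proceeds.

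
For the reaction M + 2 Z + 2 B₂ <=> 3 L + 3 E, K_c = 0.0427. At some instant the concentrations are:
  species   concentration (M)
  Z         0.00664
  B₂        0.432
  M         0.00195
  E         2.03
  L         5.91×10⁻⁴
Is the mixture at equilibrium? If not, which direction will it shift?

no; Q > K, reaction proceeds in reverse

Q_c = [L]³·[E]³ / ([M]·[Z]²·[B₂]²) = (5.91×10⁻⁴)³·(2.03)³ / ((0.00195)·(0.00664)²·(0.432)²) = 0.108
Q_c = 0.108 > K_c = 0.0427: net reverse reaction.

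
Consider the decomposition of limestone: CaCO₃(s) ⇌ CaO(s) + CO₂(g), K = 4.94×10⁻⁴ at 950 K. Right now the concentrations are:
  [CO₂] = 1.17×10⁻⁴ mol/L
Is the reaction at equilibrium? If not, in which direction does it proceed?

(CaCO₃, CaO are pure solids — omitted from Q.)
Q = [CO₂] = 1.17×10⁻⁴
Q = 1.17×10⁻⁴ < K = 4.94×10⁻⁴, so the forward reaction proceeds.

to the right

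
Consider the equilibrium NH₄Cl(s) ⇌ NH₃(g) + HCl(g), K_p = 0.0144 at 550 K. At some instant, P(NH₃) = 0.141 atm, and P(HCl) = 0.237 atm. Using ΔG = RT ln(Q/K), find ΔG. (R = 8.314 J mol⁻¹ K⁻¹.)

ΔG = 3.85 kJ/mol

(NH₄Cl is a pure solid — omitted from Q_p.)
Q_p = P(NH₃)·P(HCl) = (0.141)·(0.237) = 0.0334
ΔG = RT ln(Q_p/K_p) = (8.314 J mol⁻¹ K⁻¹)(550 K) × ln(0.0334/0.0144)
   = (4.573 kJ/mol)(0.8413) = 3.85 kJ/mol
ΔG > 0, so the forward reaction is non-spontaneous (proceeds in reverse).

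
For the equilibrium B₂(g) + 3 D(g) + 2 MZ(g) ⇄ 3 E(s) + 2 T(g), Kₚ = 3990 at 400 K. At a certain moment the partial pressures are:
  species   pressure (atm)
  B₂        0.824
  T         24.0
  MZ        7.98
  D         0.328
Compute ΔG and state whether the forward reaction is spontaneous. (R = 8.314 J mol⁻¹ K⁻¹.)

(E is a pure solid — omitted from Qₚ.)
Qₚ = P(T)² / (P(B₂)·P(D)³·P(MZ)²) = (24.0)² / ((0.824)·(0.328)³·(7.98)²) = 311
ΔG = RT ln(Qₚ/Kₚ) = (8.314 J mol⁻¹ K⁻¹)(400 K) × ln(311/3990)
   = (3.326 kJ/mol)(-2.552) = -8.49 kJ/mol
ΔG < 0, so the forward reaction is spontaneous (proceeds forward).

ΔG = -8.49 kJ/mol; the forward reaction is spontaneous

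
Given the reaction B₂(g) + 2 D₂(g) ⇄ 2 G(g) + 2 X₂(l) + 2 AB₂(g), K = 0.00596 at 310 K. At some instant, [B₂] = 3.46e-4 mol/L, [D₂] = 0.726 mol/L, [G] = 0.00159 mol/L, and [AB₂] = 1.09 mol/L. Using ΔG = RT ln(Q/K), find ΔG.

ΔG = 2.62 kJ/mol

(X₂ is a pure liquid — omitted from Q.)
Q = [G]²·[AB₂]² / ([B₂]·[D₂]²) = (0.00159)²·(1.09)² / ((3.46e-4)·(0.726)²) = 0.0165
ΔG = RT ln(Q/K) = (8.314 J mol⁻¹ K⁻¹)(310 K) × ln(0.0165/0.00596)
   = (2.577 kJ/mol)(1.018) = 2.62 kJ/mol
ΔG > 0, so the forward reaction is non-spontaneous (proceeds in reverse).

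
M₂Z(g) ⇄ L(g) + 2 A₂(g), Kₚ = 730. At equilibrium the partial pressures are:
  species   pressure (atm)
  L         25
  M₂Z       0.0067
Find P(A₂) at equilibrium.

P(A₂) = 0.44 atm

At equilibrium, Kₚ = P(L)·P(A₂)² / P(M₂Z) = 730.
(25)·(P(A₂))² / (0.0067) = 730
P(A₂)² = 0.196 ⇒ P(A₂) = 0.44 atm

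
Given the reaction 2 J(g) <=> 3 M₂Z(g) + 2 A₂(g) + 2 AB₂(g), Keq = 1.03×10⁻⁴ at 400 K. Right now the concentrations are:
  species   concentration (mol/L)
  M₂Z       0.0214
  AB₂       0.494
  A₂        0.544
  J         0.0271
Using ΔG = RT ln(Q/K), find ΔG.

ΔG = 7.44 kJ/mol

Q = [M₂Z]³·[A₂]²·[AB₂]² / [J]² = (0.0214)³·(0.544)²·(0.494)² / (0.0271)² = 9.64×10⁻⁴
ΔG = RT ln(Q/Keq) = (8.314 J mol⁻¹ K⁻¹)(400 K) × ln(9.64×10⁻⁴/1.03×10⁻⁴)
   = (3.326 kJ/mol)(2.236) = 7.44 kJ/mol
ΔG > 0, so the forward reaction is non-spontaneous (proceeds in reverse).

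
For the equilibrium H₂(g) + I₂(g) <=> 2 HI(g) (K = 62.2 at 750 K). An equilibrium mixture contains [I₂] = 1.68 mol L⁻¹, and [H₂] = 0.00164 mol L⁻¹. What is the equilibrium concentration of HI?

[HI] = 0.414 mol L⁻¹

At equilibrium, K = [HI]² / ([H₂]·[I₂]) = 62.2.
([HI])² / ((0.00164)·(1.68)) = 62.2
[HI]² = 0.171 ⇒ [HI] = 0.414 mol L⁻¹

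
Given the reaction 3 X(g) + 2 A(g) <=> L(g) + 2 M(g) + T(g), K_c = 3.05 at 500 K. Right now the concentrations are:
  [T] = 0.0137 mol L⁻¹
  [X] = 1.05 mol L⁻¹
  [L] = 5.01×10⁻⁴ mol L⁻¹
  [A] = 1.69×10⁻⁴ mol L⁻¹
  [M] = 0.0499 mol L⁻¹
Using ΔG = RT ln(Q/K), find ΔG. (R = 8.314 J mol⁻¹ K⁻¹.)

Q_c = [L]·[M]²·[T] / ([X]³·[A]²) = (5.01×10⁻⁴)·(0.0499)²·(0.0137) / ((1.05)³·(1.69×10⁻⁴)²) = 0.517
ΔG = RT ln(Q_c/K_c) = (8.314 J mol⁻¹ K⁻¹)(500 K) × ln(0.517/3.05)
   = (4.157 kJ/mol)(-1.775) = -7.38 kJ/mol
ΔG < 0, so the forward reaction is spontaneous (proceeds forward).

ΔG = -7.38 kJ/mol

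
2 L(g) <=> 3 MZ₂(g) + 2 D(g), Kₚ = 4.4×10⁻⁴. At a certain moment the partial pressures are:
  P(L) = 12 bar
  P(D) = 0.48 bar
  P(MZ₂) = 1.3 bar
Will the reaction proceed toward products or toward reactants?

reverse (toward reactants)

Qₚ = P(MZ₂)³·P(D)² / P(L)² = (1.3)³·(0.48)² / (12)² = 0.0035
Qₚ = 0.0035 > Kₚ = 4.4×10⁻⁴, so the reverse reaction proceeds.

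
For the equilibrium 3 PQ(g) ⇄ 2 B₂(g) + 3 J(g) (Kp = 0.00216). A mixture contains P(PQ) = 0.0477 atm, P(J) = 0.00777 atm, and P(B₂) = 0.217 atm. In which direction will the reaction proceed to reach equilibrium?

Qp = P(B₂)²·P(J)³ / P(PQ)³ = (0.217)²·(0.00777)³ / (0.0477)³ = 2.04×10⁻⁴
Qp = 2.04×10⁻⁴ < Kp = 0.00216, so the forward reaction proceeds.

toward products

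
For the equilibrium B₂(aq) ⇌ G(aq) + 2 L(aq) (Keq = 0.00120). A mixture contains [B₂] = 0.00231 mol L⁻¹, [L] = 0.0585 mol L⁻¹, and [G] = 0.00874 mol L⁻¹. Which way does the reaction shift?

to the left

Q = [G]·[L]² / [B₂] = (0.00874)·(0.0585)² / (0.00231) = 0.0129
Q = 0.0129 > Keq = 0.00120, so the reverse reaction proceeds.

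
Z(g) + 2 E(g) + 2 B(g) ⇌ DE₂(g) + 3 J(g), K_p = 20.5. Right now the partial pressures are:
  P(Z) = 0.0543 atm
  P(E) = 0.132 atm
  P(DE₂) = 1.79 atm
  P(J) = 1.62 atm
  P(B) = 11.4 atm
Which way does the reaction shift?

Q_p = P(DE₂)·P(J)³ / (P(Z)·P(E)²·P(B)²) = (1.79)·(1.62)³ / ((0.0543)·(0.132)²·(11.4)²) = 61.9
Q_p = 61.9 > K_p = 20.5, so the reverse reaction proceeds.

toward reactants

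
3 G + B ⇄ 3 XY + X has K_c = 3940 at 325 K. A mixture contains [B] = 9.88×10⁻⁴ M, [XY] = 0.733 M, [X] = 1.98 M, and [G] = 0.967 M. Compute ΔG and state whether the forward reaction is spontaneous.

Q_c = [XY]³·[X] / ([G]³·[B]) = (0.733)³·(1.98) / ((0.967)³·(9.88×10⁻⁴)) = 873
ΔG = RT ln(Q_c/K_c) = (8.314 J mol⁻¹ K⁻¹)(325 K) × ln(873/3940)
   = (2.702 kJ/mol)(-1.507) = -4.07 kJ/mol
ΔG < 0, so the forward reaction is spontaneous (proceeds forward).

ΔG = -4.07 kJ/mol; the forward reaction is spontaneous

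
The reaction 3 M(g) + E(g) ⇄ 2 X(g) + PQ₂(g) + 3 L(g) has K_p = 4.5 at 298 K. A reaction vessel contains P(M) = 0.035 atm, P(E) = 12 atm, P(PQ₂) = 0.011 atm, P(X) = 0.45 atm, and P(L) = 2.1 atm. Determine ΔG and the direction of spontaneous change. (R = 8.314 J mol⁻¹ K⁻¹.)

Q_p = P(X)²·P(PQ₂)·P(L)³ / (P(M)³·P(E)) = (0.45)²·(0.011)·(2.1)³ / ((0.035)³·(12)) = 40.1
ΔG = RT ln(Q_p/K_p) = (8.314 J mol⁻¹ K⁻¹)(298 K) × ln(40.1/4.5)
   = (2.478 kJ/mol)(2.187) = 5.42 kJ/mol
ΔG > 0, so the forward reaction is non-spontaneous (proceeds in reverse).

ΔG = 5.42 kJ/mol; the forward reaction is non-spontaneous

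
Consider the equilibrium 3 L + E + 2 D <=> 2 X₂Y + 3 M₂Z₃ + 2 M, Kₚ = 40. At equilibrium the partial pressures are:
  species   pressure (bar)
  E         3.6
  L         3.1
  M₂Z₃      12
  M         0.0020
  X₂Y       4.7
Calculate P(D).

At equilibrium, Kₚ = P(X₂Y)²·P(M₂Z₃)³·P(M)² / (P(L)³·P(E)·P(D)²) = 40.
(4.7)²·(12)³·(0.0020)² / ((3.1)³·(3.6)·(P(D))²) = 40
P(D)² = 3.56e-5 ⇒ P(D) = 0.0060 bar

P(D) = 0.0060 bar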